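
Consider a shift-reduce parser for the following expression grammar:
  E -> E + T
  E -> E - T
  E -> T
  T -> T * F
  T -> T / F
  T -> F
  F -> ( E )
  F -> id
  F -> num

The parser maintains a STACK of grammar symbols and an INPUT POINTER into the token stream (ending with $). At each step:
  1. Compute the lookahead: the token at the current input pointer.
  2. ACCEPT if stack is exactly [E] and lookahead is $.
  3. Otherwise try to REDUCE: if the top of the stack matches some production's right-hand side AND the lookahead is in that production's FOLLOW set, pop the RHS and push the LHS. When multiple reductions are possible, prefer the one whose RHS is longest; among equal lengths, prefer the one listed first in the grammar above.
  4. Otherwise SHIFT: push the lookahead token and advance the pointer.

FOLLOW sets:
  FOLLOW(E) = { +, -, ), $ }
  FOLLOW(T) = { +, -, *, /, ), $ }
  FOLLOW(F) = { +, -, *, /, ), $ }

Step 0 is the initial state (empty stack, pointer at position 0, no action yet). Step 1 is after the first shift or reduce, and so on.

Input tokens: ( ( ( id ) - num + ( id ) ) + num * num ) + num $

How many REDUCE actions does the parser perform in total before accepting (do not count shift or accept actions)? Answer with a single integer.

Step 1: shift (. Stack=[(] ptr=1 lookahead=( remaining=[( ( id ) - num + ( id ) ) + num * num ) + num $]
Step 2: shift (. Stack=[( (] ptr=2 lookahead=( remaining=[( id ) - num + ( id ) ) + num * num ) + num $]
Step 3: shift (. Stack=[( ( (] ptr=3 lookahead=id remaining=[id ) - num + ( id ) ) + num * num ) + num $]
Step 4: shift id. Stack=[( ( ( id] ptr=4 lookahead=) remaining=[) - num + ( id ) ) + num * num ) + num $]
Step 5: reduce F->id. Stack=[( ( ( F] ptr=4 lookahead=) remaining=[) - num + ( id ) ) + num * num ) + num $]
Step 6: reduce T->F. Stack=[( ( ( T] ptr=4 lookahead=) remaining=[) - num + ( id ) ) + num * num ) + num $]
Step 7: reduce E->T. Stack=[( ( ( E] ptr=4 lookahead=) remaining=[) - num + ( id ) ) + num * num ) + num $]
Step 8: shift ). Stack=[( ( ( E )] ptr=5 lookahead=- remaining=[- num + ( id ) ) + num * num ) + num $]
Step 9: reduce F->( E ). Stack=[( ( F] ptr=5 lookahead=- remaining=[- num + ( id ) ) + num * num ) + num $]
Step 10: reduce T->F. Stack=[( ( T] ptr=5 lookahead=- remaining=[- num + ( id ) ) + num * num ) + num $]
Step 11: reduce E->T. Stack=[( ( E] ptr=5 lookahead=- remaining=[- num + ( id ) ) + num * num ) + num $]
Step 12: shift -. Stack=[( ( E -] ptr=6 lookahead=num remaining=[num + ( id ) ) + num * num ) + num $]
Step 13: shift num. Stack=[( ( E - num] ptr=7 lookahead=+ remaining=[+ ( id ) ) + num * num ) + num $]
Step 14: reduce F->num. Stack=[( ( E - F] ptr=7 lookahead=+ remaining=[+ ( id ) ) + num * num ) + num $]
Step 15: reduce T->F. Stack=[( ( E - T] ptr=7 lookahead=+ remaining=[+ ( id ) ) + num * num ) + num $]
Step 16: reduce E->E - T. Stack=[( ( E] ptr=7 lookahead=+ remaining=[+ ( id ) ) + num * num ) + num $]
Step 17: shift +. Stack=[( ( E +] ptr=8 lookahead=( remaining=[( id ) ) + num * num ) + num $]
Step 18: shift (. Stack=[( ( E + (] ptr=9 lookahead=id remaining=[id ) ) + num * num ) + num $]
Step 19: shift id. Stack=[( ( E + ( id] ptr=10 lookahead=) remaining=[) ) + num * num ) + num $]
Step 20: reduce F->id. Stack=[( ( E + ( F] ptr=10 lookahead=) remaining=[) ) + num * num ) + num $]
Step 21: reduce T->F. Stack=[( ( E + ( T] ptr=10 lookahead=) remaining=[) ) + num * num ) + num $]
Step 22: reduce E->T. Stack=[( ( E + ( E] ptr=10 lookahead=) remaining=[) ) + num * num ) + num $]
Step 23: shift ). Stack=[( ( E + ( E )] ptr=11 lookahead=) remaining=[) + num * num ) + num $]
Step 24: reduce F->( E ). Stack=[( ( E + F] ptr=11 lookahead=) remaining=[) + num * num ) + num $]
Step 25: reduce T->F. Stack=[( ( E + T] ptr=11 lookahead=) remaining=[) + num * num ) + num $]
Step 26: reduce E->E + T. Stack=[( ( E] ptr=11 lookahead=) remaining=[) + num * num ) + num $]
Step 27: shift ). Stack=[( ( E )] ptr=12 lookahead=+ remaining=[+ num * num ) + num $]
Step 28: reduce F->( E ). Stack=[( F] ptr=12 lookahead=+ remaining=[+ num * num ) + num $]
Step 29: reduce T->F. Stack=[( T] ptr=12 lookahead=+ remaining=[+ num * num ) + num $]
Step 30: reduce E->T. Stack=[( E] ptr=12 lookahead=+ remaining=[+ num * num ) + num $]
Step 31: shift +. Stack=[( E +] ptr=13 lookahead=num remaining=[num * num ) + num $]
Step 32: shift num. Stack=[( E + num] ptr=14 lookahead=* remaining=[* num ) + num $]
Step 33: reduce F->num. Stack=[( E + F] ptr=14 lookahead=* remaining=[* num ) + num $]
Step 34: reduce T->F. Stack=[( E + T] ptr=14 lookahead=* remaining=[* num ) + num $]
Step 35: shift *. Stack=[( E + T *] ptr=15 lookahead=num remaining=[num ) + num $]
Step 36: shift num. Stack=[( E + T * num] ptr=16 lookahead=) remaining=[) + num $]
Step 37: reduce F->num. Stack=[( E + T * F] ptr=16 lookahead=) remaining=[) + num $]
Step 38: reduce T->T * F. Stack=[( E + T] ptr=16 lookahead=) remaining=[) + num $]
Step 39: reduce E->E + T. Stack=[( E] ptr=16 lookahead=) remaining=[) + num $]
Step 40: shift ). Stack=[( E )] ptr=17 lookahead=+ remaining=[+ num $]
Step 41: reduce F->( E ). Stack=[F] ptr=17 lookahead=+ remaining=[+ num $]
Step 42: reduce T->F. Stack=[T] ptr=17 lookahead=+ remaining=[+ num $]
Step 43: reduce E->T. Stack=[E] ptr=17 lookahead=+ remaining=[+ num $]
Step 44: shift +. Stack=[E +] ptr=18 lookahead=num remaining=[num $]
Step 45: shift num. Stack=[E + num] ptr=19 lookahead=$ remaining=[$]
Step 46: reduce F->num. Stack=[E + F] ptr=19 lookahead=$ remaining=[$]
Step 47: reduce T->F. Stack=[E + T] ptr=19 lookahead=$ remaining=[$]
Step 48: reduce E->E + T. Stack=[E] ptr=19 lookahead=$ remaining=[$]
Step 49: accept. Stack=[E] ptr=19 lookahead=$ remaining=[$]

Answer: 29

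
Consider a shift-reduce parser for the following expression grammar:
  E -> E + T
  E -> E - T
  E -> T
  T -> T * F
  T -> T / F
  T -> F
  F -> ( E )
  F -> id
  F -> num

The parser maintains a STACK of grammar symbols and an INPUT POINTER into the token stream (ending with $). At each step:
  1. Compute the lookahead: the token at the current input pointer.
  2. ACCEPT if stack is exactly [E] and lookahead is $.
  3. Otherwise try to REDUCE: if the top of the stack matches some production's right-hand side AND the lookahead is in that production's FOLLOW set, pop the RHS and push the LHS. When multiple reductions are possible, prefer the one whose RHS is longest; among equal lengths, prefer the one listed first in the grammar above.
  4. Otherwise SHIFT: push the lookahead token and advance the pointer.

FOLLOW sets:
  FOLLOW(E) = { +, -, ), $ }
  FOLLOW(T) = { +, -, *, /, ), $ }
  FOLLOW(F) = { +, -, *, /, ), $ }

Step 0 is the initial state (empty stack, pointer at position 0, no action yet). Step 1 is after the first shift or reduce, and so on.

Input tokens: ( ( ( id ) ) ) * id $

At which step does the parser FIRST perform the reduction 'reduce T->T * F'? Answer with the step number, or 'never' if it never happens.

Answer: 22

Derivation:
Step 1: shift (. Stack=[(] ptr=1 lookahead=( remaining=[( ( id ) ) ) * id $]
Step 2: shift (. Stack=[( (] ptr=2 lookahead=( remaining=[( id ) ) ) * id $]
Step 3: shift (. Stack=[( ( (] ptr=3 lookahead=id remaining=[id ) ) ) * id $]
Step 4: shift id. Stack=[( ( ( id] ptr=4 lookahead=) remaining=[) ) ) * id $]
Step 5: reduce F->id. Stack=[( ( ( F] ptr=4 lookahead=) remaining=[) ) ) * id $]
Step 6: reduce T->F. Stack=[( ( ( T] ptr=4 lookahead=) remaining=[) ) ) * id $]
Step 7: reduce E->T. Stack=[( ( ( E] ptr=4 lookahead=) remaining=[) ) ) * id $]
Step 8: shift ). Stack=[( ( ( E )] ptr=5 lookahead=) remaining=[) ) * id $]
Step 9: reduce F->( E ). Stack=[( ( F] ptr=5 lookahead=) remaining=[) ) * id $]
Step 10: reduce T->F. Stack=[( ( T] ptr=5 lookahead=) remaining=[) ) * id $]
Step 11: reduce E->T. Stack=[( ( E] ptr=5 lookahead=) remaining=[) ) * id $]
Step 12: shift ). Stack=[( ( E )] ptr=6 lookahead=) remaining=[) * id $]
Step 13: reduce F->( E ). Stack=[( F] ptr=6 lookahead=) remaining=[) * id $]
Step 14: reduce T->F. Stack=[( T] ptr=6 lookahead=) remaining=[) * id $]
Step 15: reduce E->T. Stack=[( E] ptr=6 lookahead=) remaining=[) * id $]
Step 16: shift ). Stack=[( E )] ptr=7 lookahead=* remaining=[* id $]
Step 17: reduce F->( E ). Stack=[F] ptr=7 lookahead=* remaining=[* id $]
Step 18: reduce T->F. Stack=[T] ptr=7 lookahead=* remaining=[* id $]
Step 19: shift *. Stack=[T *] ptr=8 lookahead=id remaining=[id $]
Step 20: shift id. Stack=[T * id] ptr=9 lookahead=$ remaining=[$]
Step 21: reduce F->id. Stack=[T * F] ptr=9 lookahead=$ remaining=[$]
Step 22: reduce T->T * F. Stack=[T] ptr=9 lookahead=$ remaining=[$]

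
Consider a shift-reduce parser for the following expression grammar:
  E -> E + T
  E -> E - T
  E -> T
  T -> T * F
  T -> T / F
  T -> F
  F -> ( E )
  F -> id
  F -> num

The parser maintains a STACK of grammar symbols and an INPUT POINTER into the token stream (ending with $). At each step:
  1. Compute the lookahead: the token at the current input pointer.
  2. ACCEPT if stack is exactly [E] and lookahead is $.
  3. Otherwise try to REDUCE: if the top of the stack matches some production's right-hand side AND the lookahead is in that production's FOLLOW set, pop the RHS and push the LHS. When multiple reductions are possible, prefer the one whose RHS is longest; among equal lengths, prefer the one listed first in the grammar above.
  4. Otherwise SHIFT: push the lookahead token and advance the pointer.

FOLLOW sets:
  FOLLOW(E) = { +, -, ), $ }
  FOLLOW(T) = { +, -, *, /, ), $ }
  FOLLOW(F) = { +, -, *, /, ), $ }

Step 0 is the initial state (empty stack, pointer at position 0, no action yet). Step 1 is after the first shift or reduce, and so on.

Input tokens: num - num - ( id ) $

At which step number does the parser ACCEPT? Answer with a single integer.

Step 1: shift num. Stack=[num] ptr=1 lookahead=- remaining=[- num - ( id ) $]
Step 2: reduce F->num. Stack=[F] ptr=1 lookahead=- remaining=[- num - ( id ) $]
Step 3: reduce T->F. Stack=[T] ptr=1 lookahead=- remaining=[- num - ( id ) $]
Step 4: reduce E->T. Stack=[E] ptr=1 lookahead=- remaining=[- num - ( id ) $]
Step 5: shift -. Stack=[E -] ptr=2 lookahead=num remaining=[num - ( id ) $]
Step 6: shift num. Stack=[E - num] ptr=3 lookahead=- remaining=[- ( id ) $]
Step 7: reduce F->num. Stack=[E - F] ptr=3 lookahead=- remaining=[- ( id ) $]
Step 8: reduce T->F. Stack=[E - T] ptr=3 lookahead=- remaining=[- ( id ) $]
Step 9: reduce E->E - T. Stack=[E] ptr=3 lookahead=- remaining=[- ( id ) $]
Step 10: shift -. Stack=[E -] ptr=4 lookahead=( remaining=[( id ) $]
Step 11: shift (. Stack=[E - (] ptr=5 lookahead=id remaining=[id ) $]
Step 12: shift id. Stack=[E - ( id] ptr=6 lookahead=) remaining=[) $]
Step 13: reduce F->id. Stack=[E - ( F] ptr=6 lookahead=) remaining=[) $]
Step 14: reduce T->F. Stack=[E - ( T] ptr=6 lookahead=) remaining=[) $]
Step 15: reduce E->T. Stack=[E - ( E] ptr=6 lookahead=) remaining=[) $]
Step 16: shift ). Stack=[E - ( E )] ptr=7 lookahead=$ remaining=[$]
Step 17: reduce F->( E ). Stack=[E - F] ptr=7 lookahead=$ remaining=[$]
Step 18: reduce T->F. Stack=[E - T] ptr=7 lookahead=$ remaining=[$]
Step 19: reduce E->E - T. Stack=[E] ptr=7 lookahead=$ remaining=[$]
Step 20: accept. Stack=[E] ptr=7 lookahead=$ remaining=[$]

Answer: 20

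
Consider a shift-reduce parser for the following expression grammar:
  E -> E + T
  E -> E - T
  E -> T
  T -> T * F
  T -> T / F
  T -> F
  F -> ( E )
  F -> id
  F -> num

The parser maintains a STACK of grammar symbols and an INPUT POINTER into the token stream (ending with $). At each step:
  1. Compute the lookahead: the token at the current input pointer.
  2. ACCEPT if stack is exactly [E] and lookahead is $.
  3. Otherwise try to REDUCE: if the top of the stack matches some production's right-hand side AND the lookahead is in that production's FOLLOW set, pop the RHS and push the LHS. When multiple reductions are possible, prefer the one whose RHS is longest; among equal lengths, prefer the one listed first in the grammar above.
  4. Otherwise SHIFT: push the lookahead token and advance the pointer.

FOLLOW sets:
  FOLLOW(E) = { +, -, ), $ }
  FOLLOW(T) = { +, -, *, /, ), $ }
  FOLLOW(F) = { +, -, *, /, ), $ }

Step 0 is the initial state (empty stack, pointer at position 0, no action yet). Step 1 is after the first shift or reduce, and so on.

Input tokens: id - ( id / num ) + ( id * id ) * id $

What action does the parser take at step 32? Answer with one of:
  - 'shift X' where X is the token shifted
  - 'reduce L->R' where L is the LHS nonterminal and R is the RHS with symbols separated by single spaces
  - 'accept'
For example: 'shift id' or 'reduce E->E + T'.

Answer: shift *

Derivation:
Step 1: shift id. Stack=[id] ptr=1 lookahead=- remaining=[- ( id / num ) + ( id * id ) * id $]
Step 2: reduce F->id. Stack=[F] ptr=1 lookahead=- remaining=[- ( id / num ) + ( id * id ) * id $]
Step 3: reduce T->F. Stack=[T] ptr=1 lookahead=- remaining=[- ( id / num ) + ( id * id ) * id $]
Step 4: reduce E->T. Stack=[E] ptr=1 lookahead=- remaining=[- ( id / num ) + ( id * id ) * id $]
Step 5: shift -. Stack=[E -] ptr=2 lookahead=( remaining=[( id / num ) + ( id * id ) * id $]
Step 6: shift (. Stack=[E - (] ptr=3 lookahead=id remaining=[id / num ) + ( id * id ) * id $]
Step 7: shift id. Stack=[E - ( id] ptr=4 lookahead=/ remaining=[/ num ) + ( id * id ) * id $]
Step 8: reduce F->id. Stack=[E - ( F] ptr=4 lookahead=/ remaining=[/ num ) + ( id * id ) * id $]
Step 9: reduce T->F. Stack=[E - ( T] ptr=4 lookahead=/ remaining=[/ num ) + ( id * id ) * id $]
Step 10: shift /. Stack=[E - ( T /] ptr=5 lookahead=num remaining=[num ) + ( id * id ) * id $]
Step 11: shift num. Stack=[E - ( T / num] ptr=6 lookahead=) remaining=[) + ( id * id ) * id $]
Step 12: reduce F->num. Stack=[E - ( T / F] ptr=6 lookahead=) remaining=[) + ( id * id ) * id $]
Step 13: reduce T->T / F. Stack=[E - ( T] ptr=6 lookahead=) remaining=[) + ( id * id ) * id $]
Step 14: reduce E->T. Stack=[E - ( E] ptr=6 lookahead=) remaining=[) + ( id * id ) * id $]
Step 15: shift ). Stack=[E - ( E )] ptr=7 lookahead=+ remaining=[+ ( id * id ) * id $]
Step 16: reduce F->( E ). Stack=[E - F] ptr=7 lookahead=+ remaining=[+ ( id * id ) * id $]
Step 17: reduce T->F. Stack=[E - T] ptr=7 lookahead=+ remaining=[+ ( id * id ) * id $]
Step 18: reduce E->E - T. Stack=[E] ptr=7 lookahead=+ remaining=[+ ( id * id ) * id $]
Step 19: shift +. Stack=[E +] ptr=8 lookahead=( remaining=[( id * id ) * id $]
Step 20: shift (. Stack=[E + (] ptr=9 lookahead=id remaining=[id * id ) * id $]
Step 21: shift id. Stack=[E + ( id] ptr=10 lookahead=* remaining=[* id ) * id $]
Step 22: reduce F->id. Stack=[E + ( F] ptr=10 lookahead=* remaining=[* id ) * id $]
Step 23: reduce T->F. Stack=[E + ( T] ptr=10 lookahead=* remaining=[* id ) * id $]
Step 24: shift *. Stack=[E + ( T *] ptr=11 lookahead=id remaining=[id ) * id $]
Step 25: shift id. Stack=[E + ( T * id] ptr=12 lookahead=) remaining=[) * id $]
Step 26: reduce F->id. Stack=[E + ( T * F] ptr=12 lookahead=) remaining=[) * id $]
Step 27: reduce T->T * F. Stack=[E + ( T] ptr=12 lookahead=) remaining=[) * id $]
Step 28: reduce E->T. Stack=[E + ( E] ptr=12 lookahead=) remaining=[) * id $]
Step 29: shift ). Stack=[E + ( E )] ptr=13 lookahead=* remaining=[* id $]
Step 30: reduce F->( E ). Stack=[E + F] ptr=13 lookahead=* remaining=[* id $]
Step 31: reduce T->F. Stack=[E + T] ptr=13 lookahead=* remaining=[* id $]
Step 32: shift *. Stack=[E + T *] ptr=14 lookahead=id remaining=[id $]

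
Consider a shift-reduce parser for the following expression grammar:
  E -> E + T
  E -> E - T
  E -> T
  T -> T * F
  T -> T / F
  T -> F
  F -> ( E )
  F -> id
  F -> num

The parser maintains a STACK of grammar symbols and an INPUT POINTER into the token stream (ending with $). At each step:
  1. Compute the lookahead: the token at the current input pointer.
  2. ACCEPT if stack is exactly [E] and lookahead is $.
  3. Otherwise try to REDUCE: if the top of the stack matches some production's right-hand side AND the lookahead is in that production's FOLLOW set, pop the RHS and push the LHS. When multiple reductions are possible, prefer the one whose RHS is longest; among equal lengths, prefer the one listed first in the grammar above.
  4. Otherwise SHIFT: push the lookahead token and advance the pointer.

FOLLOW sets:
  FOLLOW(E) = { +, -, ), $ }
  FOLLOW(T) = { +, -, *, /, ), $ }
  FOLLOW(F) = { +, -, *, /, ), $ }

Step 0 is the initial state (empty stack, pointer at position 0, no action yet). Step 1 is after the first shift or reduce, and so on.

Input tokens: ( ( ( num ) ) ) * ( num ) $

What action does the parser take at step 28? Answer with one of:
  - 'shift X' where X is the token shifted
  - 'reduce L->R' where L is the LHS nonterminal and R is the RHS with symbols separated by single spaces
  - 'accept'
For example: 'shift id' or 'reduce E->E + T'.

Answer: reduce E->T

Derivation:
Step 1: shift (. Stack=[(] ptr=1 lookahead=( remaining=[( ( num ) ) ) * ( num ) $]
Step 2: shift (. Stack=[( (] ptr=2 lookahead=( remaining=[( num ) ) ) * ( num ) $]
Step 3: shift (. Stack=[( ( (] ptr=3 lookahead=num remaining=[num ) ) ) * ( num ) $]
Step 4: shift num. Stack=[( ( ( num] ptr=4 lookahead=) remaining=[) ) ) * ( num ) $]
Step 5: reduce F->num. Stack=[( ( ( F] ptr=4 lookahead=) remaining=[) ) ) * ( num ) $]
Step 6: reduce T->F. Stack=[( ( ( T] ptr=4 lookahead=) remaining=[) ) ) * ( num ) $]
Step 7: reduce E->T. Stack=[( ( ( E] ptr=4 lookahead=) remaining=[) ) ) * ( num ) $]
Step 8: shift ). Stack=[( ( ( E )] ptr=5 lookahead=) remaining=[) ) * ( num ) $]
Step 9: reduce F->( E ). Stack=[( ( F] ptr=5 lookahead=) remaining=[) ) * ( num ) $]
Step 10: reduce T->F. Stack=[( ( T] ptr=5 lookahead=) remaining=[) ) * ( num ) $]
Step 11: reduce E->T. Stack=[( ( E] ptr=5 lookahead=) remaining=[) ) * ( num ) $]
Step 12: shift ). Stack=[( ( E )] ptr=6 lookahead=) remaining=[) * ( num ) $]
Step 13: reduce F->( E ). Stack=[( F] ptr=6 lookahead=) remaining=[) * ( num ) $]
Step 14: reduce T->F. Stack=[( T] ptr=6 lookahead=) remaining=[) * ( num ) $]
Step 15: reduce E->T. Stack=[( E] ptr=6 lookahead=) remaining=[) * ( num ) $]
Step 16: shift ). Stack=[( E )] ptr=7 lookahead=* remaining=[* ( num ) $]
Step 17: reduce F->( E ). Stack=[F] ptr=7 lookahead=* remaining=[* ( num ) $]
Step 18: reduce T->F. Stack=[T] ptr=7 lookahead=* remaining=[* ( num ) $]
Step 19: shift *. Stack=[T *] ptr=8 lookahead=( remaining=[( num ) $]
Step 20: shift (. Stack=[T * (] ptr=9 lookahead=num remaining=[num ) $]
Step 21: shift num. Stack=[T * ( num] ptr=10 lookahead=) remaining=[) $]
Step 22: reduce F->num. Stack=[T * ( F] ptr=10 lookahead=) remaining=[) $]
Step 23: reduce T->F. Stack=[T * ( T] ptr=10 lookahead=) remaining=[) $]
Step 24: reduce E->T. Stack=[T * ( E] ptr=10 lookahead=) remaining=[) $]
Step 25: shift ). Stack=[T * ( E )] ptr=11 lookahead=$ remaining=[$]
Step 26: reduce F->( E ). Stack=[T * F] ptr=11 lookahead=$ remaining=[$]
Step 27: reduce T->T * F. Stack=[T] ptr=11 lookahead=$ remaining=[$]
Step 28: reduce E->T. Stack=[E] ptr=11 lookahead=$ remaining=[$]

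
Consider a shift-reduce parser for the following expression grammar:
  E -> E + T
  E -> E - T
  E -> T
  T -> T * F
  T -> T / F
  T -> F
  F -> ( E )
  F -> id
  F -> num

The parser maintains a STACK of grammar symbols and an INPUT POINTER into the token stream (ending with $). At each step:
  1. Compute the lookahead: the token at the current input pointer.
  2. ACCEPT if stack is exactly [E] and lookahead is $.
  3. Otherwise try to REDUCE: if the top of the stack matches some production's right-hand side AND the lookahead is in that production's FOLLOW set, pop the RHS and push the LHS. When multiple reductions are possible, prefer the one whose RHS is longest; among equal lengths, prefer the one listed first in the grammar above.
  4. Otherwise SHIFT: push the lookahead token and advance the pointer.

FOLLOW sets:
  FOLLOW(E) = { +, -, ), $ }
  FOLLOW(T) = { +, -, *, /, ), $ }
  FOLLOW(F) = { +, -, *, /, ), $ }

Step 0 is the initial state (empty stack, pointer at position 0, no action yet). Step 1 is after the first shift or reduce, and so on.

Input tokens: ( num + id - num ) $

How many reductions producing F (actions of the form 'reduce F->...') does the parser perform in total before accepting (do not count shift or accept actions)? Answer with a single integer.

Answer: 4

Derivation:
Step 1: shift (. Stack=[(] ptr=1 lookahead=num remaining=[num + id - num ) $]
Step 2: shift num. Stack=[( num] ptr=2 lookahead=+ remaining=[+ id - num ) $]
Step 3: reduce F->num. Stack=[( F] ptr=2 lookahead=+ remaining=[+ id - num ) $]
Step 4: reduce T->F. Stack=[( T] ptr=2 lookahead=+ remaining=[+ id - num ) $]
Step 5: reduce E->T. Stack=[( E] ptr=2 lookahead=+ remaining=[+ id - num ) $]
Step 6: shift +. Stack=[( E +] ptr=3 lookahead=id remaining=[id - num ) $]
Step 7: shift id. Stack=[( E + id] ptr=4 lookahead=- remaining=[- num ) $]
Step 8: reduce F->id. Stack=[( E + F] ptr=4 lookahead=- remaining=[- num ) $]
Step 9: reduce T->F. Stack=[( E + T] ptr=4 lookahead=- remaining=[- num ) $]
Step 10: reduce E->E + T. Stack=[( E] ptr=4 lookahead=- remaining=[- num ) $]
Step 11: shift -. Stack=[( E -] ptr=5 lookahead=num remaining=[num ) $]
Step 12: shift num. Stack=[( E - num] ptr=6 lookahead=) remaining=[) $]
Step 13: reduce F->num. Stack=[( E - F] ptr=6 lookahead=) remaining=[) $]
Step 14: reduce T->F. Stack=[( E - T] ptr=6 lookahead=) remaining=[) $]
Step 15: reduce E->E - T. Stack=[( E] ptr=6 lookahead=) remaining=[) $]
Step 16: shift ). Stack=[( E )] ptr=7 lookahead=$ remaining=[$]
Step 17: reduce F->( E ). Stack=[F] ptr=7 lookahead=$ remaining=[$]
Step 18: reduce T->F. Stack=[T] ptr=7 lookahead=$ remaining=[$]
Step 19: reduce E->T. Stack=[E] ptr=7 lookahead=$ remaining=[$]
Step 20: accept. Stack=[E] ptr=7 lookahead=$ remaining=[$]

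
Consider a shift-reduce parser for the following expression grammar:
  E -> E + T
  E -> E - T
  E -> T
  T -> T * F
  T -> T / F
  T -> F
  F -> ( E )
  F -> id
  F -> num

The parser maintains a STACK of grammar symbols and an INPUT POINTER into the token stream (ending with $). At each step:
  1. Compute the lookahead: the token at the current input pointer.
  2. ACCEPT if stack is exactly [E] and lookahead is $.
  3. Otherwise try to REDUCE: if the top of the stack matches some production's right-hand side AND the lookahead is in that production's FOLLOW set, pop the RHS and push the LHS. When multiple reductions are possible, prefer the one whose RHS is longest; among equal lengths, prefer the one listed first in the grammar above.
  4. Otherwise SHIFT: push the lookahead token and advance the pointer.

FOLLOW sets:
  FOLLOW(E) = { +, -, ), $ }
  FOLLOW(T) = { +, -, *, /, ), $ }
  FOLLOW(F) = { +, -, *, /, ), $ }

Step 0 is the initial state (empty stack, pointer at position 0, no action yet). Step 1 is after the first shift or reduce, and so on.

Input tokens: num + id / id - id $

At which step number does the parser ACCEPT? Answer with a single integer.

Step 1: shift num. Stack=[num] ptr=1 lookahead=+ remaining=[+ id / id - id $]
Step 2: reduce F->num. Stack=[F] ptr=1 lookahead=+ remaining=[+ id / id - id $]
Step 3: reduce T->F. Stack=[T] ptr=1 lookahead=+ remaining=[+ id / id - id $]
Step 4: reduce E->T. Stack=[E] ptr=1 lookahead=+ remaining=[+ id / id - id $]
Step 5: shift +. Stack=[E +] ptr=2 lookahead=id remaining=[id / id - id $]
Step 6: shift id. Stack=[E + id] ptr=3 lookahead=/ remaining=[/ id - id $]
Step 7: reduce F->id. Stack=[E + F] ptr=3 lookahead=/ remaining=[/ id - id $]
Step 8: reduce T->F. Stack=[E + T] ptr=3 lookahead=/ remaining=[/ id - id $]
Step 9: shift /. Stack=[E + T /] ptr=4 lookahead=id remaining=[id - id $]
Step 10: shift id. Stack=[E + T / id] ptr=5 lookahead=- remaining=[- id $]
Step 11: reduce F->id. Stack=[E + T / F] ptr=5 lookahead=- remaining=[- id $]
Step 12: reduce T->T / F. Stack=[E + T] ptr=5 lookahead=- remaining=[- id $]
Step 13: reduce E->E + T. Stack=[E] ptr=5 lookahead=- remaining=[- id $]
Step 14: shift -. Stack=[E -] ptr=6 lookahead=id remaining=[id $]
Step 15: shift id. Stack=[E - id] ptr=7 lookahead=$ remaining=[$]
Step 16: reduce F->id. Stack=[E - F] ptr=7 lookahead=$ remaining=[$]
Step 17: reduce T->F. Stack=[E - T] ptr=7 lookahead=$ remaining=[$]
Step 18: reduce E->E - T. Stack=[E] ptr=7 lookahead=$ remaining=[$]
Step 19: accept. Stack=[E] ptr=7 lookahead=$ remaining=[$]

Answer: 19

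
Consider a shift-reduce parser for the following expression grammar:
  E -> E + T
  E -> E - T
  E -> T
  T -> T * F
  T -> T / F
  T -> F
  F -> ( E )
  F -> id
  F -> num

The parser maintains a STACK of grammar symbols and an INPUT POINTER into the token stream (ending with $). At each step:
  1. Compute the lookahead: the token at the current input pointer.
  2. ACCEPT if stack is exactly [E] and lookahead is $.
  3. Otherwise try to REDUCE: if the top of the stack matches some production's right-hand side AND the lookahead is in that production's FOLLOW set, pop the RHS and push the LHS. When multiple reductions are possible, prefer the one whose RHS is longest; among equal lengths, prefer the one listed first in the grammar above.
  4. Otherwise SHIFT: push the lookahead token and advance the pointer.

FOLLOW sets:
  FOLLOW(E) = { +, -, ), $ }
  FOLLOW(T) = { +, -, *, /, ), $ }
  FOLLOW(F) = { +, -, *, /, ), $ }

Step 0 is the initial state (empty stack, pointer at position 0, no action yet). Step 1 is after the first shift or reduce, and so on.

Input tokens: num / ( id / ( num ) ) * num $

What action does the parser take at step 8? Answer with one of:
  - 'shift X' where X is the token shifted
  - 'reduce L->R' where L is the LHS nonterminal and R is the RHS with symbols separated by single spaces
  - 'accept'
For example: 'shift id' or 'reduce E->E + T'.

Answer: reduce T->F

Derivation:
Step 1: shift num. Stack=[num] ptr=1 lookahead=/ remaining=[/ ( id / ( num ) ) * num $]
Step 2: reduce F->num. Stack=[F] ptr=1 lookahead=/ remaining=[/ ( id / ( num ) ) * num $]
Step 3: reduce T->F. Stack=[T] ptr=1 lookahead=/ remaining=[/ ( id / ( num ) ) * num $]
Step 4: shift /. Stack=[T /] ptr=2 lookahead=( remaining=[( id / ( num ) ) * num $]
Step 5: shift (. Stack=[T / (] ptr=3 lookahead=id remaining=[id / ( num ) ) * num $]
Step 6: shift id. Stack=[T / ( id] ptr=4 lookahead=/ remaining=[/ ( num ) ) * num $]
Step 7: reduce F->id. Stack=[T / ( F] ptr=4 lookahead=/ remaining=[/ ( num ) ) * num $]
Step 8: reduce T->F. Stack=[T / ( T] ptr=4 lookahead=/ remaining=[/ ( num ) ) * num $]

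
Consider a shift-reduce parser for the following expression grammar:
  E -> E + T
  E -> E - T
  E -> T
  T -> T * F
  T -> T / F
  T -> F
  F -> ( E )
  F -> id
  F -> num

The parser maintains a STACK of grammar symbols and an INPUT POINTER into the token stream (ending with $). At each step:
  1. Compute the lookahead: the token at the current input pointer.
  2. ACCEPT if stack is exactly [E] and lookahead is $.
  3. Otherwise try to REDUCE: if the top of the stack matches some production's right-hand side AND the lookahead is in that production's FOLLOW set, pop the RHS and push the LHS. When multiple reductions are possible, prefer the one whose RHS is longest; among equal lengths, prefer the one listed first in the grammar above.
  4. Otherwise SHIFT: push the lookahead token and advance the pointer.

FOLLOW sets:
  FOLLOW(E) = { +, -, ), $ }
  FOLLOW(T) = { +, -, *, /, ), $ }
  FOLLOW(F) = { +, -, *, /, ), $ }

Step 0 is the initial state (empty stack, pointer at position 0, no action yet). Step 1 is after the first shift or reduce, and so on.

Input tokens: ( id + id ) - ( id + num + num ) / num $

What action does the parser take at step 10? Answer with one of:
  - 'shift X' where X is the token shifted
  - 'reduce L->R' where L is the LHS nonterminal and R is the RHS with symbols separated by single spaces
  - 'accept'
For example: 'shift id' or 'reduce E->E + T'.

Answer: reduce E->E + T

Derivation:
Step 1: shift (. Stack=[(] ptr=1 lookahead=id remaining=[id + id ) - ( id + num + num ) / num $]
Step 2: shift id. Stack=[( id] ptr=2 lookahead=+ remaining=[+ id ) - ( id + num + num ) / num $]
Step 3: reduce F->id. Stack=[( F] ptr=2 lookahead=+ remaining=[+ id ) - ( id + num + num ) / num $]
Step 4: reduce T->F. Stack=[( T] ptr=2 lookahead=+ remaining=[+ id ) - ( id + num + num ) / num $]
Step 5: reduce E->T. Stack=[( E] ptr=2 lookahead=+ remaining=[+ id ) - ( id + num + num ) / num $]
Step 6: shift +. Stack=[( E +] ptr=3 lookahead=id remaining=[id ) - ( id + num + num ) / num $]
Step 7: shift id. Stack=[( E + id] ptr=4 lookahead=) remaining=[) - ( id + num + num ) / num $]
Step 8: reduce F->id. Stack=[( E + F] ptr=4 lookahead=) remaining=[) - ( id + num + num ) / num $]
Step 9: reduce T->F. Stack=[( E + T] ptr=4 lookahead=) remaining=[) - ( id + num + num ) / num $]
Step 10: reduce E->E + T. Stack=[( E] ptr=4 lookahead=) remaining=[) - ( id + num + num ) / num $]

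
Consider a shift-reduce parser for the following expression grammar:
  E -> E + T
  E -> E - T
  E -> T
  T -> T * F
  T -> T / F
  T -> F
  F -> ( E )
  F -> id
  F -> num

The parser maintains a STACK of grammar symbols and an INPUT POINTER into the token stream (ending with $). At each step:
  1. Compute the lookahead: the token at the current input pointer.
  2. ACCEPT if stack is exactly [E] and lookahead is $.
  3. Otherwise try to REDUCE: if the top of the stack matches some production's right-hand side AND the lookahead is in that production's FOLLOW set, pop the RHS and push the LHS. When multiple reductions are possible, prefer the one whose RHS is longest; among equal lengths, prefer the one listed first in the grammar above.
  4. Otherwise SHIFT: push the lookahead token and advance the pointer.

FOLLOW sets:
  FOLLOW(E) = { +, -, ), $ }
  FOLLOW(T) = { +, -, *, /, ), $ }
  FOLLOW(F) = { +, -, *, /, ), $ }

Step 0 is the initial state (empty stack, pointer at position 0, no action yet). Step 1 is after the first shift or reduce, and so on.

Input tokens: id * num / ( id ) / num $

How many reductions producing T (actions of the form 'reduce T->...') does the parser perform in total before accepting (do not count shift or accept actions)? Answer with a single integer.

Answer: 5

Derivation:
Step 1: shift id. Stack=[id] ptr=1 lookahead=* remaining=[* num / ( id ) / num $]
Step 2: reduce F->id. Stack=[F] ptr=1 lookahead=* remaining=[* num / ( id ) / num $]
Step 3: reduce T->F. Stack=[T] ptr=1 lookahead=* remaining=[* num / ( id ) / num $]
Step 4: shift *. Stack=[T *] ptr=2 lookahead=num remaining=[num / ( id ) / num $]
Step 5: shift num. Stack=[T * num] ptr=3 lookahead=/ remaining=[/ ( id ) / num $]
Step 6: reduce F->num. Stack=[T * F] ptr=3 lookahead=/ remaining=[/ ( id ) / num $]
Step 7: reduce T->T * F. Stack=[T] ptr=3 lookahead=/ remaining=[/ ( id ) / num $]
Step 8: shift /. Stack=[T /] ptr=4 lookahead=( remaining=[( id ) / num $]
Step 9: shift (. Stack=[T / (] ptr=5 lookahead=id remaining=[id ) / num $]
Step 10: shift id. Stack=[T / ( id] ptr=6 lookahead=) remaining=[) / num $]
Step 11: reduce F->id. Stack=[T / ( F] ptr=6 lookahead=) remaining=[) / num $]
Step 12: reduce T->F. Stack=[T / ( T] ptr=6 lookahead=) remaining=[) / num $]
Step 13: reduce E->T. Stack=[T / ( E] ptr=6 lookahead=) remaining=[) / num $]
Step 14: shift ). Stack=[T / ( E )] ptr=7 lookahead=/ remaining=[/ num $]
Step 15: reduce F->( E ). Stack=[T / F] ptr=7 lookahead=/ remaining=[/ num $]
Step 16: reduce T->T / F. Stack=[T] ptr=7 lookahead=/ remaining=[/ num $]
Step 17: shift /. Stack=[T /] ptr=8 lookahead=num remaining=[num $]
Step 18: shift num. Stack=[T / num] ptr=9 lookahead=$ remaining=[$]
Step 19: reduce F->num. Stack=[T / F] ptr=9 lookahead=$ remaining=[$]
Step 20: reduce T->T / F. Stack=[T] ptr=9 lookahead=$ remaining=[$]
Step 21: reduce E->T. Stack=[E] ptr=9 lookahead=$ remaining=[$]
Step 22: accept. Stack=[E] ptr=9 lookahead=$ remaining=[$]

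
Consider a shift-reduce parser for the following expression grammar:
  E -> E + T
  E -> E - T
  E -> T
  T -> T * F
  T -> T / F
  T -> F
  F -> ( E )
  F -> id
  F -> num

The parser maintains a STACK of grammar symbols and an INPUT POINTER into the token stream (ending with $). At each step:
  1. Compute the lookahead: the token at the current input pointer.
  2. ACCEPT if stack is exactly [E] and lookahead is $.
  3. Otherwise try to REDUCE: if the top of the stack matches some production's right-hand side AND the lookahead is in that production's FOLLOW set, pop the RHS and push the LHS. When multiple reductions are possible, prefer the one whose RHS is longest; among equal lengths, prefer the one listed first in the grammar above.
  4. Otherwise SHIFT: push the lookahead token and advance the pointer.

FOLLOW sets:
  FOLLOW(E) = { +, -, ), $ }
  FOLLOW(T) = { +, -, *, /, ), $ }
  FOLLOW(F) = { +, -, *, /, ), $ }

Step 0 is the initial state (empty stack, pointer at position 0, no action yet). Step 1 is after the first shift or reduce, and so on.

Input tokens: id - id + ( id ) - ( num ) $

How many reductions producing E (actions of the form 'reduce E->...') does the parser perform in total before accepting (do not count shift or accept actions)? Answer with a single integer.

Answer: 6

Derivation:
Step 1: shift id. Stack=[id] ptr=1 lookahead=- remaining=[- id + ( id ) - ( num ) $]
Step 2: reduce F->id. Stack=[F] ptr=1 lookahead=- remaining=[- id + ( id ) - ( num ) $]
Step 3: reduce T->F. Stack=[T] ptr=1 lookahead=- remaining=[- id + ( id ) - ( num ) $]
Step 4: reduce E->T. Stack=[E] ptr=1 lookahead=- remaining=[- id + ( id ) - ( num ) $]
Step 5: shift -. Stack=[E -] ptr=2 lookahead=id remaining=[id + ( id ) - ( num ) $]
Step 6: shift id. Stack=[E - id] ptr=3 lookahead=+ remaining=[+ ( id ) - ( num ) $]
Step 7: reduce F->id. Stack=[E - F] ptr=3 lookahead=+ remaining=[+ ( id ) - ( num ) $]
Step 8: reduce T->F. Stack=[E - T] ptr=3 lookahead=+ remaining=[+ ( id ) - ( num ) $]
Step 9: reduce E->E - T. Stack=[E] ptr=3 lookahead=+ remaining=[+ ( id ) - ( num ) $]
Step 10: shift +. Stack=[E +] ptr=4 lookahead=( remaining=[( id ) - ( num ) $]
Step 11: shift (. Stack=[E + (] ptr=5 lookahead=id remaining=[id ) - ( num ) $]
Step 12: shift id. Stack=[E + ( id] ptr=6 lookahead=) remaining=[) - ( num ) $]
Step 13: reduce F->id. Stack=[E + ( F] ptr=6 lookahead=) remaining=[) - ( num ) $]
Step 14: reduce T->F. Stack=[E + ( T] ptr=6 lookahead=) remaining=[) - ( num ) $]
Step 15: reduce E->T. Stack=[E + ( E] ptr=6 lookahead=) remaining=[) - ( num ) $]
Step 16: shift ). Stack=[E + ( E )] ptr=7 lookahead=- remaining=[- ( num ) $]
Step 17: reduce F->( E ). Stack=[E + F] ptr=7 lookahead=- remaining=[- ( num ) $]
Step 18: reduce T->F. Stack=[E + T] ptr=7 lookahead=- remaining=[- ( num ) $]
Step 19: reduce E->E + T. Stack=[E] ptr=7 lookahead=- remaining=[- ( num ) $]
Step 20: shift -. Stack=[E -] ptr=8 lookahead=( remaining=[( num ) $]
Step 21: shift (. Stack=[E - (] ptr=9 lookahead=num remaining=[num ) $]
Step 22: shift num. Stack=[E - ( num] ptr=10 lookahead=) remaining=[) $]
Step 23: reduce F->num. Stack=[E - ( F] ptr=10 lookahead=) remaining=[) $]
Step 24: reduce T->F. Stack=[E - ( T] ptr=10 lookahead=) remaining=[) $]
Step 25: reduce E->T. Stack=[E - ( E] ptr=10 lookahead=) remaining=[) $]
Step 26: shift ). Stack=[E - ( E )] ptr=11 lookahead=$ remaining=[$]
Step 27: reduce F->( E ). Stack=[E - F] ptr=11 lookahead=$ remaining=[$]
Step 28: reduce T->F. Stack=[E - T] ptr=11 lookahead=$ remaining=[$]
Step 29: reduce E->E - T. Stack=[E] ptr=11 lookahead=$ remaining=[$]
Step 30: accept. Stack=[E] ptr=11 lookahead=$ remaining=[$]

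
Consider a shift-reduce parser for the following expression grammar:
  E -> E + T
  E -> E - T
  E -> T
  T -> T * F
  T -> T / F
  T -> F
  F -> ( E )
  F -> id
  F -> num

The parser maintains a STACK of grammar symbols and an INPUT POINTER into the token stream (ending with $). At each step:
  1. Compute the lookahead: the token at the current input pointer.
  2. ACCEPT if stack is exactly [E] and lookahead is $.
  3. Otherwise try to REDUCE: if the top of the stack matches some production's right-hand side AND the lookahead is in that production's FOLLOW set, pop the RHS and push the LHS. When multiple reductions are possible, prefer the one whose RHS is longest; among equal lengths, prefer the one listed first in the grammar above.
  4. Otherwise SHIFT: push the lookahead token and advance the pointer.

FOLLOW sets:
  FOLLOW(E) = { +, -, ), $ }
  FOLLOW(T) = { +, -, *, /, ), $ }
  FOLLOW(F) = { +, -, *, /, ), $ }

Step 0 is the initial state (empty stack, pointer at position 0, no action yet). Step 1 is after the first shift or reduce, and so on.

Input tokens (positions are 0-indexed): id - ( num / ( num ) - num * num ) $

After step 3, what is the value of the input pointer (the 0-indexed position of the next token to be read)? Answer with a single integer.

Step 1: shift id. Stack=[id] ptr=1 lookahead=- remaining=[- ( num / ( num ) - num * num ) $]
Step 2: reduce F->id. Stack=[F] ptr=1 lookahead=- remaining=[- ( num / ( num ) - num * num ) $]
Step 3: reduce T->F. Stack=[T] ptr=1 lookahead=- remaining=[- ( num / ( num ) - num * num ) $]

Answer: 1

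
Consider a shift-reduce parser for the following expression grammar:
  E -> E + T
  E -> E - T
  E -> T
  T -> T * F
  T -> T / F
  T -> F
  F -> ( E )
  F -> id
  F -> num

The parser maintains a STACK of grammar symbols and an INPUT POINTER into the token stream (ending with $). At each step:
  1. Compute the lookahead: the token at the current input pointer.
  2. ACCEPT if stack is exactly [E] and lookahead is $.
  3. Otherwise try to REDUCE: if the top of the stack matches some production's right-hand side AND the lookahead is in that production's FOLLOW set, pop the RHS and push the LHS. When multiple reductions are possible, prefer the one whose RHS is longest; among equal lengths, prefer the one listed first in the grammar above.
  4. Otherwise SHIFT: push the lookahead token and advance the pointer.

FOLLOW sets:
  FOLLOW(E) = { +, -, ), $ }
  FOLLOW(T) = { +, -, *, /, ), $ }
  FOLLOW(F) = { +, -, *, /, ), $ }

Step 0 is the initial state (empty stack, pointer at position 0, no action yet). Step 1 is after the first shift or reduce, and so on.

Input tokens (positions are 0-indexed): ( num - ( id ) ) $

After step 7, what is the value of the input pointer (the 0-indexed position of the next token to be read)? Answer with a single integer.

Step 1: shift (. Stack=[(] ptr=1 lookahead=num remaining=[num - ( id ) ) $]
Step 2: shift num. Stack=[( num] ptr=2 lookahead=- remaining=[- ( id ) ) $]
Step 3: reduce F->num. Stack=[( F] ptr=2 lookahead=- remaining=[- ( id ) ) $]
Step 4: reduce T->F. Stack=[( T] ptr=2 lookahead=- remaining=[- ( id ) ) $]
Step 5: reduce E->T. Stack=[( E] ptr=2 lookahead=- remaining=[- ( id ) ) $]
Step 6: shift -. Stack=[( E -] ptr=3 lookahead=( remaining=[( id ) ) $]
Step 7: shift (. Stack=[( E - (] ptr=4 lookahead=id remaining=[id ) ) $]

Answer: 4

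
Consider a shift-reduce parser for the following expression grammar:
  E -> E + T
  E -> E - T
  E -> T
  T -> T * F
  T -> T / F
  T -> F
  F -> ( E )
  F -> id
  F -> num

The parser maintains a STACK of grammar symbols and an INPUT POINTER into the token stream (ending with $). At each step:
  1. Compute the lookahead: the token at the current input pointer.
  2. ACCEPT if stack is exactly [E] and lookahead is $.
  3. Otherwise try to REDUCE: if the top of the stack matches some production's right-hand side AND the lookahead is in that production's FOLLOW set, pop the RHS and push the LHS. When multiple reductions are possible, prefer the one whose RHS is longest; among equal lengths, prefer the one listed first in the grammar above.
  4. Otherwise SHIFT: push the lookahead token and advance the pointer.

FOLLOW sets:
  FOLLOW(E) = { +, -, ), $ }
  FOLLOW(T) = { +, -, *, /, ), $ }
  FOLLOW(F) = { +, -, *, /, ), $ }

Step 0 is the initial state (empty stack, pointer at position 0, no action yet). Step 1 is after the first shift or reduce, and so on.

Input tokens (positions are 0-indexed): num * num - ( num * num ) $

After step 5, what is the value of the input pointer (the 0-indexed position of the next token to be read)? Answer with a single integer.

Step 1: shift num. Stack=[num] ptr=1 lookahead=* remaining=[* num - ( num * num ) $]
Step 2: reduce F->num. Stack=[F] ptr=1 lookahead=* remaining=[* num - ( num * num ) $]
Step 3: reduce T->F. Stack=[T] ptr=1 lookahead=* remaining=[* num - ( num * num ) $]
Step 4: shift *. Stack=[T *] ptr=2 lookahead=num remaining=[num - ( num * num ) $]
Step 5: shift num. Stack=[T * num] ptr=3 lookahead=- remaining=[- ( num * num ) $]

Answer: 3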